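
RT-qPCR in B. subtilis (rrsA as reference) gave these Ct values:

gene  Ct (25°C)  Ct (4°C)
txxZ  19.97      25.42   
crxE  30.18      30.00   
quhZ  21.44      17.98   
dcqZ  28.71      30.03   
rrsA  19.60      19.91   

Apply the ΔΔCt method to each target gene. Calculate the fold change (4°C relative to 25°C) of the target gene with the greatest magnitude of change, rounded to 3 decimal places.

0.028

txxZ: ΔΔCt = (25.42−19.91) − (19.97−19.60) = 5.51 − 0.37 = 5.14; fold change = 2^-5.14 = 0.028
crxE: ΔΔCt = (30.00−19.91) − (30.18−19.60) = 10.09 − 10.58 = -0.49; fold change = 2^0.49 = 1.404
quhZ: ΔΔCt = (17.98−19.91) − (21.44−19.60) = -1.93 − 1.84 = -3.77; fold change = 2^3.77 = 13.642
dcqZ: ΔΔCt = (30.03−19.91) − (28.71−19.60) = 10.12 − 9.11 = 1.01; fold change = 2^-1.01 = 0.497
txxZ has the largest |ΔΔCt| = 5.14.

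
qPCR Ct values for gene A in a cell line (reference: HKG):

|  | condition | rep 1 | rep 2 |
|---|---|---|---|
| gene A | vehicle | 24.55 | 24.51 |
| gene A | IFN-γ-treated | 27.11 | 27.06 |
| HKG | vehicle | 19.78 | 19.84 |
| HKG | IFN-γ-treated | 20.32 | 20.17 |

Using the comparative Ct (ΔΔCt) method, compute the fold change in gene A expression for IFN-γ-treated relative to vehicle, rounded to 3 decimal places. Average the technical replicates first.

0.230

Mean Ct: gene A vehicle 24.530; gene A IFN-γ-treated 27.085; HKG vehicle 19.810; HKG IFN-γ-treated 20.245
ΔCt(vehicle) = 24.530 − 19.810 = 4.720
ΔCt(IFN-γ-treated) = 27.085 − 20.245 = 6.840
ΔΔCt = 6.840 − 4.720 = 2.120
Fold change = 2^(−2.120) = 0.2300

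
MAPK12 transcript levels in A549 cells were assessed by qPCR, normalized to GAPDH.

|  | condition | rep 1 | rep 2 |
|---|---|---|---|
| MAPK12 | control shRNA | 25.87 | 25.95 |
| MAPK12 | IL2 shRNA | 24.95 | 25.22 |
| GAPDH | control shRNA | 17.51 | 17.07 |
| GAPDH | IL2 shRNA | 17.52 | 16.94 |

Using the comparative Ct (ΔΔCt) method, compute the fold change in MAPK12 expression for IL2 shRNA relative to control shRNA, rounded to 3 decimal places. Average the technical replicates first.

Mean Ct: MAPK12 control shRNA 25.910; MAPK12 IL2 shRNA 25.085; GAPDH control shRNA 17.290; GAPDH IL2 shRNA 17.230
ΔCt(control shRNA) = 25.910 − 17.290 = 8.620
ΔCt(IL2 shRNA) = 25.085 − 17.230 = 7.855
ΔΔCt = 7.855 − 8.620 = -0.765
Fold change = 2^(−(-0.765)) = 2^0.765 = 1.6994

1.699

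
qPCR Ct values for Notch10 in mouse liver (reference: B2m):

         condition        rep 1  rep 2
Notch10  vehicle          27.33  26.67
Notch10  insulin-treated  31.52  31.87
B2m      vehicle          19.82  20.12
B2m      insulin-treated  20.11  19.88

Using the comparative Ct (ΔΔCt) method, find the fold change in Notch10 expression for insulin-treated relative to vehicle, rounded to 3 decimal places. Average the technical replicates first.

0.039

Mean Ct: Notch10 vehicle 27.000; Notch10 insulin-treated 31.695; B2m vehicle 19.970; B2m insulin-treated 19.995
ΔCt(vehicle) = 27.000 − 19.970 = 7.030
ΔCt(insulin-treated) = 31.695 − 19.995 = 11.700
ΔΔCt = 11.700 − 7.030 = 4.670
Fold change = 2^(−4.670) = 0.0393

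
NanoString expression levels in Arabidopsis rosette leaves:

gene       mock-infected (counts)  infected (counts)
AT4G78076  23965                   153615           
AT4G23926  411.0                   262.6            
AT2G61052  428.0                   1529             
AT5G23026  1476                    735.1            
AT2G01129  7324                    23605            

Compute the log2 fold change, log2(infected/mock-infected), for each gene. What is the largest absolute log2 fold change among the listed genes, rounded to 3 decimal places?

2.680

log2(153615/23965) = 2.680  (AT4G78076)
log2(262.6/411.0) = -0.646  (AT4G23926)
log2(1529/428.0) = 1.837  (AT2G61052)
log2(735.1/1476) = -1.006  (AT5G23026)
log2(23605/7324) = 1.688  (AT2G01129)
The largest magnitude belongs to AT4G78076.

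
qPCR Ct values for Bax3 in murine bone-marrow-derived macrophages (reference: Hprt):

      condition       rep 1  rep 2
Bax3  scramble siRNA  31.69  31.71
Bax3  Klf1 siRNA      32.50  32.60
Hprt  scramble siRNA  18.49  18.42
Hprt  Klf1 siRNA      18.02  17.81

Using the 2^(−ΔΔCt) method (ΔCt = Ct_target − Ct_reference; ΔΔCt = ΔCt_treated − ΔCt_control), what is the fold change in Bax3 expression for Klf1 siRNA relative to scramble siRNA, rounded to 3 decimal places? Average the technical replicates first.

0.382

Mean Ct: Bax3 scramble siRNA 31.700; Bax3 Klf1 siRNA 32.550; Hprt scramble siRNA 18.455; Hprt Klf1 siRNA 17.915
ΔCt(scramble siRNA) = 31.700 − 18.455 = 13.245
ΔCt(Klf1 siRNA) = 32.550 − 17.915 = 14.635
ΔΔCt = 14.635 − 13.245 = 1.390
Fold change = 2^(−1.390) = 0.3816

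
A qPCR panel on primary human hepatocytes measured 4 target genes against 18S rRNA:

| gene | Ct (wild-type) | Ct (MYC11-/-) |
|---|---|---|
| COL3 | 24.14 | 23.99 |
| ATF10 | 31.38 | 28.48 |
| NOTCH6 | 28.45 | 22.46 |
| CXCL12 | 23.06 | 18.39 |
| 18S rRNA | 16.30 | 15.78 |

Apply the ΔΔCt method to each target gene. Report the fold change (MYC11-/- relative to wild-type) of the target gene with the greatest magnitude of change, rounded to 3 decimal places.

44.324

COL3: ΔΔCt = (23.99−15.78) − (24.14−16.30) = 8.21 − 7.84 = 0.37; fold change = 2^-0.37 = 0.774
ATF10: ΔΔCt = (28.48−15.78) − (31.38−16.30) = 12.70 − 15.08 = -2.38; fold change = 2^2.38 = 5.205
NOTCH6: ΔΔCt = (22.46−15.78) − (28.45−16.30) = 6.68 − 12.15 = -5.47; fold change = 2^5.47 = 44.324
CXCL12: ΔΔCt = (18.39−15.78) − (23.06−16.30) = 2.61 − 6.76 = -4.15; fold change = 2^4.15 = 17.753
NOTCH6 has the largest |ΔΔCt| = 5.47.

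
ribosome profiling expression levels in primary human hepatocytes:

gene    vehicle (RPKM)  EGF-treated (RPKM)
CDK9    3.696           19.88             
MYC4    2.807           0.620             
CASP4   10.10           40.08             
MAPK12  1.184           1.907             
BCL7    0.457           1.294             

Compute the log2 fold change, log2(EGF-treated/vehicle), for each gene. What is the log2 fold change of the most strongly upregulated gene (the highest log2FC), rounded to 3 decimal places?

2.427

log2(19.88/3.696) = 2.427  (CDK9)
log2(0.620/2.807) = -2.179  (MYC4)
log2(40.08/10.10) = 1.989  (CASP4)
log2(1.907/1.184) = 0.688  (MAPK12)
log2(1.294/0.457) = 1.502  (BCL7)
CDK9 is most strongly upregulated.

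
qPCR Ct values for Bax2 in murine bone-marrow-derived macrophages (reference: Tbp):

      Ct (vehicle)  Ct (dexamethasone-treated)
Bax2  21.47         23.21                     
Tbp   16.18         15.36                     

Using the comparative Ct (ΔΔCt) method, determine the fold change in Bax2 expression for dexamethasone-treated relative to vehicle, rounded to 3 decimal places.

0.170

ΔCt(vehicle) = 21.470 − 16.180 = 5.290
ΔCt(dexamethasone-treated) = 23.210 − 15.360 = 7.850
ΔΔCt = 7.850 − 5.290 = 2.560
Fold change = 2^(−2.560) = 0.1696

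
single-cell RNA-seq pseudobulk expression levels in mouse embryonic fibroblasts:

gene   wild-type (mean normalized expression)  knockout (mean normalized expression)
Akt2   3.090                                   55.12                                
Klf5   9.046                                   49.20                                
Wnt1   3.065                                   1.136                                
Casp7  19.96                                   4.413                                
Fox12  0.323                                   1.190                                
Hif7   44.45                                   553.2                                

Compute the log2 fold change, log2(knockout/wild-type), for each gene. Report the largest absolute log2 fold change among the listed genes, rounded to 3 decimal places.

log2(55.12/3.090) = 4.157  (Akt2)
log2(49.20/9.046) = 2.443  (Klf5)
log2(1.136/3.065) = -1.432  (Wnt1)
log2(4.413/19.96) = -2.177  (Casp7)
log2(1.190/0.323) = 1.881  (Fox12)
log2(553.2/44.45) = 3.638  (Hif7)
The largest magnitude belongs to Akt2.

4.157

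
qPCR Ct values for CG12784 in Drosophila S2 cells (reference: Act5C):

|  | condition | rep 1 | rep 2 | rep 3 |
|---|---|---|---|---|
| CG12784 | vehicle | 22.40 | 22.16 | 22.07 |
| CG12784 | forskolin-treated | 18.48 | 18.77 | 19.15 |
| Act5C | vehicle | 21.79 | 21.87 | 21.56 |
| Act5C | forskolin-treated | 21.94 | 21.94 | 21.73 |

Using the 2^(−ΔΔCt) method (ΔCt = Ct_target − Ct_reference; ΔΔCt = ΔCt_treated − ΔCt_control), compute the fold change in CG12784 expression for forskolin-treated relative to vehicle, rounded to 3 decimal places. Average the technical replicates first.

Mean Ct: CG12784 vehicle 22.210; CG12784 forskolin-treated 18.800; Act5C vehicle 21.740; Act5C forskolin-treated 21.870
ΔCt(vehicle) = 22.210 − 21.740 = 0.470
ΔCt(forskolin-treated) = 18.800 − 21.870 = -3.070
ΔΔCt = -3.070 − 0.470 = -3.540
Fold change = 2^(−(-3.540)) = 2^3.540 = 11.6318

11.632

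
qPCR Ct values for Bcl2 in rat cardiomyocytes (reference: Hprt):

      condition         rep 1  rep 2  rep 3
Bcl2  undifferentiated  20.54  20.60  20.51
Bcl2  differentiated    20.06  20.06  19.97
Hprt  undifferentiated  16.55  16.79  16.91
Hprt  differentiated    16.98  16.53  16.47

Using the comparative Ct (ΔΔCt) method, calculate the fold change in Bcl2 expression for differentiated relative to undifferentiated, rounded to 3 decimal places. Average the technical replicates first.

1.347

Mean Ct: Bcl2 undifferentiated 20.550; Bcl2 differentiated 20.030; Hprt undifferentiated 16.750; Hprt differentiated 16.660
ΔCt(undifferentiated) = 20.550 − 16.750 = 3.800
ΔCt(differentiated) = 20.030 − 16.660 = 3.370
ΔΔCt = 3.370 − 3.800 = -0.430
Fold change = 2^(−(-0.430)) = 2^0.430 = 1.3472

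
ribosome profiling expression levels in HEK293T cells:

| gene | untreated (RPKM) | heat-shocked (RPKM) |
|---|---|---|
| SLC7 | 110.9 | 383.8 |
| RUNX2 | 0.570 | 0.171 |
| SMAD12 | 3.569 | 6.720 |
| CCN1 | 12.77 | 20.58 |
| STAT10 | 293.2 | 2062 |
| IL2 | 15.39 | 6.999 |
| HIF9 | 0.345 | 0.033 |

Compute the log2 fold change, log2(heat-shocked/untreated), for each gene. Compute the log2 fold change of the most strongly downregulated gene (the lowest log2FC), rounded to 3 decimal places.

-3.386

log2(383.8/110.9) = 1.791  (SLC7)
log2(0.171/0.570) = -1.737  (RUNX2)
log2(6.720/3.569) = 0.913  (SMAD12)
log2(20.58/12.77) = 0.688  (CCN1)
log2(2062/293.2) = 2.814  (STAT10)
log2(6.999/15.39) = -1.137  (IL2)
log2(0.033/0.345) = -3.386  (HIF9)
HIF9 is most strongly downregulated.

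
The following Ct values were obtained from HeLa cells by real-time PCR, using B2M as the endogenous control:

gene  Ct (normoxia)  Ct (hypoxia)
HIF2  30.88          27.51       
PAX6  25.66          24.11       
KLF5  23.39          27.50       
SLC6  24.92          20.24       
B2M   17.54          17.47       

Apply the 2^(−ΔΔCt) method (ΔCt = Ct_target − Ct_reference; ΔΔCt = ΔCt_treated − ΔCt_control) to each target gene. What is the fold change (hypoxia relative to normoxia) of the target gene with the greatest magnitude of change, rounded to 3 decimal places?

24.420

HIF2: ΔΔCt = (27.51−17.47) − (30.88−17.54) = 10.04 − 13.34 = -3.30; fold change = 2^3.30 = 9.849
PAX6: ΔΔCt = (24.11−17.47) − (25.66−17.54) = 6.64 − 8.12 = -1.48; fold change = 2^1.48 = 2.789
KLF5: ΔΔCt = (27.50−17.47) − (23.39−17.54) = 10.03 − 5.85 = 4.18; fold change = 2^-4.18 = 0.055
SLC6: ΔΔCt = (20.24−17.47) − (24.92−17.54) = 2.77 − 7.38 = -4.61; fold change = 2^4.61 = 24.420
SLC6 has the largest |ΔΔCt| = 4.61.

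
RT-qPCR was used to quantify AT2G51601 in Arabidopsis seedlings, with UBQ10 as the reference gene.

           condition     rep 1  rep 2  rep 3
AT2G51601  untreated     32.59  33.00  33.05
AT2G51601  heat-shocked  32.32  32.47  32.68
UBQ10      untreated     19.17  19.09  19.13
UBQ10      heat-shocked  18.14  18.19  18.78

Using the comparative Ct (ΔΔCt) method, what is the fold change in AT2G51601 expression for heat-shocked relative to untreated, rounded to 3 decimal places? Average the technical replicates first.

Mean Ct: AT2G51601 untreated 32.880; AT2G51601 heat-shocked 32.490; UBQ10 untreated 19.130; UBQ10 heat-shocked 18.370
ΔCt(untreated) = 32.880 − 19.130 = 13.750
ΔCt(heat-shocked) = 32.490 − 18.370 = 14.120
ΔΔCt = 14.120 − 13.750 = 0.370
Fold change = 2^(−0.370) = 0.7738

0.774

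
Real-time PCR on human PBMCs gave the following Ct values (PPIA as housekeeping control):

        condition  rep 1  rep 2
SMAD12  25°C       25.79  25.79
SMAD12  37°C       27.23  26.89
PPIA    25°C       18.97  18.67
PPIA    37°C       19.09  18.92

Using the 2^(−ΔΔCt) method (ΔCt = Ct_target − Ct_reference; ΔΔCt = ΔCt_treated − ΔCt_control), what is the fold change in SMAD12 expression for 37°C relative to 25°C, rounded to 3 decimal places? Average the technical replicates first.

Mean Ct: SMAD12 25°C 25.790; SMAD12 37°C 27.060; PPIA 25°C 18.820; PPIA 37°C 19.005
ΔCt(25°C) = 25.790 − 18.820 = 6.970
ΔCt(37°C) = 27.060 − 19.005 = 8.055
ΔΔCt = 8.055 − 6.970 = 1.085
Fold change = 2^(−1.085) = 0.4714

0.471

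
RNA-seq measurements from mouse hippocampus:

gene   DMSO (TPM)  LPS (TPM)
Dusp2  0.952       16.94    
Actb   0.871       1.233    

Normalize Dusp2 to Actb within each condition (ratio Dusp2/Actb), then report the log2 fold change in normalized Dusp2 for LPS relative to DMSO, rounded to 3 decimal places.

Dusp2/Actb (DMSO) = 0.952 / 0.871 = 1.093
Dusp2/Actb (LPS) = 16.94 / 1.233 = 13.739
Fold change = 13.739 / 1.093 = 12.5699
log2(12.5699) = 3.6519

3.652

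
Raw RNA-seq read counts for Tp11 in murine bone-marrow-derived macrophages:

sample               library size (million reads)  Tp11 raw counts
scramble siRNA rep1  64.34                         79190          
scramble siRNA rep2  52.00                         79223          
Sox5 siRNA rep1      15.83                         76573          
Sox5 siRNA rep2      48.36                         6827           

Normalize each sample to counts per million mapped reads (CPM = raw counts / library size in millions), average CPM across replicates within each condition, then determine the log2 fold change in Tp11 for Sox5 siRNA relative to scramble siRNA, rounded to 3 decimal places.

CPM(scramble siRNA rep1) = 79190 / 64.34 = 1230.8051
CPM(scramble siRNA rep2) = 79223 / 52.00 = 1523.5192
CPM(Sox5 siRNA rep1) = 76573 / 15.83 = 4837.2078
CPM(Sox5 siRNA rep2) = 6827 / 48.36 = 141.1704
mean CPM(scramble siRNA) = 1377.1622; mean CPM(Sox5 siRNA) = 2489.1891
Fold change = 2489.1891 / 1377.1622 = 1.80748
log2(1.80748) = 0.8540

0.854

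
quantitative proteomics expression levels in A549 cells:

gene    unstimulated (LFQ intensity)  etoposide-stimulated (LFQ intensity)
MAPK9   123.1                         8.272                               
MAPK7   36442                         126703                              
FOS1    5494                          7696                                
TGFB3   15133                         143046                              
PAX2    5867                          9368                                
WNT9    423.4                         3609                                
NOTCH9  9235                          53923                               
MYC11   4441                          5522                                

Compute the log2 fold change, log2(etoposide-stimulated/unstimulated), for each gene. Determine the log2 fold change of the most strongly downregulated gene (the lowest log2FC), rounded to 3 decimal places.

-3.895

log2(8.272/123.1) = -3.895  (MAPK9)
log2(126703/36442) = 1.798  (MAPK7)
log2(7696/5494) = 0.486  (FOS1)
log2(143046/15133) = 3.241  (TGFB3)
log2(9368/5867) = 0.675  (PAX2)
log2(3609/423.4) = 3.092  (WNT9)
log2(53923/9235) = 2.546  (NOTCH9)
log2(5522/4441) = 0.314  (MYC11)
MAPK9 is most strongly downregulated.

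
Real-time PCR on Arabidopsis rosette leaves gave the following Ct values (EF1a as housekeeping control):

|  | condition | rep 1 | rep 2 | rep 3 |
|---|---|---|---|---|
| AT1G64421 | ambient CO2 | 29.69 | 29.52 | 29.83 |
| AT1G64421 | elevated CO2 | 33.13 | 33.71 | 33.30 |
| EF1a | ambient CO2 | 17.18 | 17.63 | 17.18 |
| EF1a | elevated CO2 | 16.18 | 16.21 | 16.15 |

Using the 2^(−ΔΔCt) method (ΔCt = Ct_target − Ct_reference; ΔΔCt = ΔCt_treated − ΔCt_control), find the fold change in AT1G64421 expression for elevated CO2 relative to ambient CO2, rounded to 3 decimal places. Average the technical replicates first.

0.035

Mean Ct: AT1G64421 ambient CO2 29.680; AT1G64421 elevated CO2 33.380; EF1a ambient CO2 17.330; EF1a elevated CO2 16.180
ΔCt(ambient CO2) = 29.680 − 17.330 = 12.350
ΔCt(elevated CO2) = 33.380 − 16.180 = 17.200
ΔΔCt = 17.200 − 12.350 = 4.850
Fold change = 2^(−4.850) = 0.0347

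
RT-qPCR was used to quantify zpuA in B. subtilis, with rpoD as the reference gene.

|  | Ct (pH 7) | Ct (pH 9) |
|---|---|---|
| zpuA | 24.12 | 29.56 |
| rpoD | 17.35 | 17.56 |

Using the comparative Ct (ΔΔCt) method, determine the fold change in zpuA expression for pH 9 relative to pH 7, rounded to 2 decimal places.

0.03

ΔCt(pH 7) = 24.120 − 17.350 = 6.770
ΔCt(pH 9) = 29.560 − 17.560 = 12.000
ΔΔCt = 12.000 − 6.770 = 5.230
Fold change = 2^(−5.230) = 0.027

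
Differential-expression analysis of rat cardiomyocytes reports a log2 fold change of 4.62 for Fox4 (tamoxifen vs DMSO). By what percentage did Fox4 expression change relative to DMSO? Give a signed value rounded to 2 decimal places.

2359.00%

Fold change = 2^(4.62) = 24.5900
Percent change = (FC − 1) × 100% = (24.5900 − 1) × 100 = 2359.00%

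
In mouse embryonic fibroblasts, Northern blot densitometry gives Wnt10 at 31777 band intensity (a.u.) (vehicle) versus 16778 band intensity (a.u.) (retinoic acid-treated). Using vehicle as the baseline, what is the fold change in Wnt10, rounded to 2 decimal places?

Fold change = 16778 / 31777 = 0.528
Wnt10 is downregulated.

0.53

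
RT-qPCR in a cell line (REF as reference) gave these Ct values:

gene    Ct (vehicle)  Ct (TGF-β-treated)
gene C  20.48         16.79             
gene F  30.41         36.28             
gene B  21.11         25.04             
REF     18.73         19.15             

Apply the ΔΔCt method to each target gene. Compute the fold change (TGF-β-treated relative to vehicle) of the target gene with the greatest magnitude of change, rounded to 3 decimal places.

gene C: ΔΔCt = (16.79−19.15) − (20.48−18.73) = -2.36 − 1.75 = -4.11; fold change = 2^4.11 = 17.268
gene F: ΔΔCt = (36.28−19.15) − (30.41−18.73) = 17.13 − 11.68 = 5.45; fold change = 2^-5.45 = 0.023
gene B: ΔΔCt = (25.04−19.15) − (21.11−18.73) = 5.89 − 2.38 = 3.51; fold change = 2^-3.51 = 0.088
gene F has the largest |ΔΔCt| = 5.45.

0.023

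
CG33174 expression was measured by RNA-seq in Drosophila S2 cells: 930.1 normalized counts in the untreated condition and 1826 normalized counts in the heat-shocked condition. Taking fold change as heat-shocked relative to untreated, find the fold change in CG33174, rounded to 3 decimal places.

Fold change = 1826 / 930.1 = 1.9632
CG33174 is upregulated.

1.963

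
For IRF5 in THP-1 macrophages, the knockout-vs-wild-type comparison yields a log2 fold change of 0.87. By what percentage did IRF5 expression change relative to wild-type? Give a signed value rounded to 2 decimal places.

82.77%

Fold change = 2^(0.87) = 1.8277
Percent change = (FC − 1) × 100% = (1.8277 − 1) × 100 = 82.77%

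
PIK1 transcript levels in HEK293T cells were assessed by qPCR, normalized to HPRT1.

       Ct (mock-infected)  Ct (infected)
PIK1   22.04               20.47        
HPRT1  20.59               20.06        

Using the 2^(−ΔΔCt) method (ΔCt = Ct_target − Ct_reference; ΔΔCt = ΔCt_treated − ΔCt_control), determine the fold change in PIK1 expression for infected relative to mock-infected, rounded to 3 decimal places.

2.056

ΔCt(mock-infected) = 22.040 − 20.590 = 1.450
ΔCt(infected) = 20.470 − 20.060 = 0.410
ΔΔCt = 0.410 − 1.450 = -1.040
Fold change = 2^(−(-1.040)) = 2^1.040 = 2.0562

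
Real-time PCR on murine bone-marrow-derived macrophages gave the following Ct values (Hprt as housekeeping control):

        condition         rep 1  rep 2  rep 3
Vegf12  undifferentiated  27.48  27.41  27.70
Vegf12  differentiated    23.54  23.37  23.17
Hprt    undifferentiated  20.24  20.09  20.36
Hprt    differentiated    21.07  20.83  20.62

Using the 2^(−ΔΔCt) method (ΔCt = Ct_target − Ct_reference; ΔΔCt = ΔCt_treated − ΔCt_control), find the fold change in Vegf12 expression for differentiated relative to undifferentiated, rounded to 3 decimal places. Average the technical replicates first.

27.474

Mean Ct: Vegf12 undifferentiated 27.530; Vegf12 differentiated 23.360; Hprt undifferentiated 20.230; Hprt differentiated 20.840
ΔCt(undifferentiated) = 27.530 − 20.230 = 7.300
ΔCt(differentiated) = 23.360 − 20.840 = 2.520
ΔΔCt = 2.520 − 7.300 = -4.780
Fold change = 2^(−(-4.780)) = 2^4.780 = 27.4741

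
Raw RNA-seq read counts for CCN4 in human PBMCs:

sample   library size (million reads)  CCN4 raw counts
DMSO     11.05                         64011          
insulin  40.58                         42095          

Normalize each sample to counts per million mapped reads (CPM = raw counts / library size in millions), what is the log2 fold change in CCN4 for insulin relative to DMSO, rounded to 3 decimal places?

CPM(DMSO) = 64011 / 11.05 = 5792.8507
CPM(insulin) = 42095 / 40.58 = 1037.3337
Fold change = 1037.3337 / 5792.8507 = 0.17907
log2(0.17907) = -2.4814

-2.481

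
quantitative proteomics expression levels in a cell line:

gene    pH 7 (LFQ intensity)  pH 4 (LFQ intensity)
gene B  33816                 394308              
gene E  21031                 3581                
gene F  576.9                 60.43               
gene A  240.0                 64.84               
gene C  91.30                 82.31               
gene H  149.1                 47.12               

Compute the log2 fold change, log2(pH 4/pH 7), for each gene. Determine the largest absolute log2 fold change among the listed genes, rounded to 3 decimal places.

log2(394308/33816) = 3.544  (gene B)
log2(3581/21031) = -2.554  (gene E)
log2(60.43/576.9) = -3.255  (gene F)
log2(64.84/240.0) = -1.888  (gene A)
log2(82.31/91.30) = -0.150  (gene C)
log2(47.12/149.1) = -1.662  (gene H)
The largest magnitude belongs to gene B.

3.544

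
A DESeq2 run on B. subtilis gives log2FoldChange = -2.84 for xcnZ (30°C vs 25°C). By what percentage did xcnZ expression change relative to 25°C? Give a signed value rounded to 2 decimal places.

-86.03%

Fold change = 2^(-2.84) = 0.1397
Percent change = (FC − 1) × 100% = (0.1397 − 1) × 100 = -86.03%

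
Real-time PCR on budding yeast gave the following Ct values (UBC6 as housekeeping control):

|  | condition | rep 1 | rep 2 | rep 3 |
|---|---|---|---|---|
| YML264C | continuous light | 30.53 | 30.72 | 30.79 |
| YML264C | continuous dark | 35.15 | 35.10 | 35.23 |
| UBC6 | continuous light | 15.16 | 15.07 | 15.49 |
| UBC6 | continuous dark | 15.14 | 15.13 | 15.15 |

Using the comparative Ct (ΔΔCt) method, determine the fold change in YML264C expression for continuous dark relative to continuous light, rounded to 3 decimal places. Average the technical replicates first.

0.042

Mean Ct: YML264C continuous light 30.680; YML264C continuous dark 35.160; UBC6 continuous light 15.240; UBC6 continuous dark 15.140
ΔCt(continuous light) = 30.680 − 15.240 = 15.440
ΔCt(continuous dark) = 35.160 − 15.140 = 20.020
ΔΔCt = 20.020 − 15.440 = 4.580
Fold change = 2^(−4.580) = 0.0418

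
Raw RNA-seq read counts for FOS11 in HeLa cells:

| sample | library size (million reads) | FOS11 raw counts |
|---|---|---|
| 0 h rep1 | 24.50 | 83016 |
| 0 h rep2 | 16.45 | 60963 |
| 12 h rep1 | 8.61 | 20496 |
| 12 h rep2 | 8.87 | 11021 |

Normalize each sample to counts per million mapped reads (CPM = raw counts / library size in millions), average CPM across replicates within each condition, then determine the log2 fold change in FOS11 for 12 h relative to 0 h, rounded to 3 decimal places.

CPM(0 h rep1) = 83016 / 24.50 = 3388.4082
CPM(0 h rep2) = 60963 / 16.45 = 3705.9574
CPM(12 h rep1) = 20496 / 8.61 = 2380.4878
CPM(12 h rep2) = 11021 / 8.87 = 1242.5028
mean CPM(0 h) = 3547.1828; mean CPM(12 h) = 1811.4953
Fold change = 1811.4953 / 3547.1828 = 0.51069
log2(0.51069) = -0.9695

-0.969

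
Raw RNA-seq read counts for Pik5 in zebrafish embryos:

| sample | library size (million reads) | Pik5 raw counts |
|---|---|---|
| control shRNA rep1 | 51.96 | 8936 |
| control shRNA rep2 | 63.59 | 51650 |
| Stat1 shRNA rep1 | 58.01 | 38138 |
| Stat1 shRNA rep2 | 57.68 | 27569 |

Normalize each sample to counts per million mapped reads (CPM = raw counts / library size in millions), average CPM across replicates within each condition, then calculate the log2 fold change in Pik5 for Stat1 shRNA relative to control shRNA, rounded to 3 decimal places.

CPM(control shRNA rep1) = 8936 / 51.96 = 171.9784
CPM(control shRNA rep2) = 51650 / 63.59 = 812.2346
CPM(Stat1 shRNA rep1) = 38138 / 58.01 = 657.4384
CPM(Stat1 shRNA rep2) = 27569 / 57.68 = 477.9646
mean CPM(control shRNA) = 492.1065; mean CPM(Stat1 shRNA) = 567.7015
Fold change = 567.7015 / 492.1065 = 1.15362
log2(1.15362) = 0.2062

0.206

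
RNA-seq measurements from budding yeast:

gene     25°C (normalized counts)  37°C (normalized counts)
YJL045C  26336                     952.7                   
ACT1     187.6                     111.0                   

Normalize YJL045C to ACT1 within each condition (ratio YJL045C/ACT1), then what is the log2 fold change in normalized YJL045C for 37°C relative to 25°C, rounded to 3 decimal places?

-4.032

YJL045C/ACT1 (25°C) = 26336 / 187.6 = 140.38
YJL045C/ACT1 (37°C) = 952.7 / 111.0 = 8.5829
Fold change = 8.5829 / 140.38 = 0.0611
log2(0.0611) = -4.0318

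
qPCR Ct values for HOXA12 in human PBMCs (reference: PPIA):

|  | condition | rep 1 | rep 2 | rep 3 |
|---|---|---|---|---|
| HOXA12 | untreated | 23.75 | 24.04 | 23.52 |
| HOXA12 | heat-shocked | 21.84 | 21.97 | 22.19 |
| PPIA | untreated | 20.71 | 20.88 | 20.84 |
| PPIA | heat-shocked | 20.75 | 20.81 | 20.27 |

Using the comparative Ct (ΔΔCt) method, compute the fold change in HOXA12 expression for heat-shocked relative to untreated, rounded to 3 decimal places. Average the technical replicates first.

Mean Ct: HOXA12 untreated 23.770; HOXA12 heat-shocked 22.000; PPIA untreated 20.810; PPIA heat-shocked 20.610
ΔCt(untreated) = 23.770 − 20.810 = 2.960
ΔCt(heat-shocked) = 22.000 − 20.610 = 1.390
ΔΔCt = 1.390 − 2.960 = -1.570
Fold change = 2^(−(-1.570)) = 2^1.570 = 2.9690

2.969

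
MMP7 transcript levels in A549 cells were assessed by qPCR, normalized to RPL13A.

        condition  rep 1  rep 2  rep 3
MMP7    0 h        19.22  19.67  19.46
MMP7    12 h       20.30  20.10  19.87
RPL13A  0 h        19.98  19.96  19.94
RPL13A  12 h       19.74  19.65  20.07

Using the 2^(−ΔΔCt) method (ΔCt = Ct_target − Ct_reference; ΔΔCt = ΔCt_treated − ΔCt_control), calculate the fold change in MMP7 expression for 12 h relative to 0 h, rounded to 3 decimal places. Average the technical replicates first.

0.582

Mean Ct: MMP7 0 h 19.450; MMP7 12 h 20.090; RPL13A 0 h 19.960; RPL13A 12 h 19.820
ΔCt(0 h) = 19.450 − 19.960 = -0.510
ΔCt(12 h) = 20.090 − 19.820 = 0.270
ΔΔCt = 0.270 − (-0.510) = 0.780
Fold change = 2^(−0.780) = 0.5824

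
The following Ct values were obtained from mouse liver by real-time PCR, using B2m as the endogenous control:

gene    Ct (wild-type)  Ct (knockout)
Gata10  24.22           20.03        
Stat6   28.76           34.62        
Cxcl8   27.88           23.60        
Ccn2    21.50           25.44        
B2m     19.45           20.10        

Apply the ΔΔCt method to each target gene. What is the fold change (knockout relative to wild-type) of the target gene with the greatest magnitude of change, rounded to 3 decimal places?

Gata10: ΔΔCt = (20.03−20.10) − (24.22−19.45) = -0.07 − 4.77 = -4.84; fold change = 2^4.84 = 28.641
Stat6: ΔΔCt = (34.62−20.10) − (28.76−19.45) = 14.52 − 9.31 = 5.21; fold change = 2^-5.21 = 0.027
Cxcl8: ΔΔCt = (23.60−20.10) − (27.88−19.45) = 3.50 − 8.43 = -4.93; fold change = 2^4.93 = 30.484
Ccn2: ΔΔCt = (25.44−20.10) − (21.50−19.45) = 5.34 − 2.05 = 3.29; fold change = 2^-3.29 = 0.102
Stat6 has the largest |ΔΔCt| = 5.21.

0.027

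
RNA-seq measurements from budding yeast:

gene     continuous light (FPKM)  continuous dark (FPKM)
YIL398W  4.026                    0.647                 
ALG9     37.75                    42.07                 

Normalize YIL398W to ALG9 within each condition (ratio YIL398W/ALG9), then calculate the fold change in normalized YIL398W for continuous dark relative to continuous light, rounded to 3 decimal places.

YIL398W/ALG9 (continuous light) = 4.026 / 37.75 = 0.10665
YIL398W/ALG9 (continuous dark) = 0.647 / 42.07 = 0.015379
Fold change = 0.015379 / 0.10665 = 0.1442

0.144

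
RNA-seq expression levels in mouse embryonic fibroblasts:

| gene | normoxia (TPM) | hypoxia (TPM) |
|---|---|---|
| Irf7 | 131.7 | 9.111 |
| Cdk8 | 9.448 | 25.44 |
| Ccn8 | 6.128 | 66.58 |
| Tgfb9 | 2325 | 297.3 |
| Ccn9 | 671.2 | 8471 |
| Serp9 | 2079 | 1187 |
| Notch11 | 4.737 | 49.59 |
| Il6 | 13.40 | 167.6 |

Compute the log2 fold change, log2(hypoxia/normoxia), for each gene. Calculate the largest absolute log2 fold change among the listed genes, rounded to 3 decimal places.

3.854

log2(9.111/131.7) = -3.854  (Irf7)
log2(25.44/9.448) = 1.429  (Cdk8)
log2(66.58/6.128) = 3.442  (Ccn8)
log2(297.3/2325) = -2.967  (Tgfb9)
log2(8471/671.2) = 3.658  (Ccn9)
log2(1187/2079) = -0.809  (Serp9)
log2(49.59/4.737) = 3.388  (Notch11)
log2(167.6/13.40) = 3.645  (Il6)
The largest magnitude belongs to Irf7.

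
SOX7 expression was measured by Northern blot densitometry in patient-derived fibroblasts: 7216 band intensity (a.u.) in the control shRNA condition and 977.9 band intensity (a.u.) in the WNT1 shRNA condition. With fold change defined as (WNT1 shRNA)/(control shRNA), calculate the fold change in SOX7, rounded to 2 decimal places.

Fold change = 977.9 / 7216 = 0.136
SOX7 is downregulated.

0.14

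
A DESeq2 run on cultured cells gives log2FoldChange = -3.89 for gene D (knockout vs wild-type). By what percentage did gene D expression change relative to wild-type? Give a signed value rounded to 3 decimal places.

-93.255%

Fold change = 2^(-3.89) = 0.0675
Percent change = (FC − 1) × 100% = (0.0675 − 1) × 100 = -93.255%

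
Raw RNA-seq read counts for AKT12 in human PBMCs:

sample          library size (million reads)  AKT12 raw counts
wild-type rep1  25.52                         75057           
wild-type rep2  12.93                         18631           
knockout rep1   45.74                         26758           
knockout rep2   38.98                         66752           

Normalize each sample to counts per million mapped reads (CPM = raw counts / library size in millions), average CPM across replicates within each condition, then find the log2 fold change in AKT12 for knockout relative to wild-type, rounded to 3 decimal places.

-0.932

CPM(wild-type rep1) = 75057 / 25.52 = 2941.1050
CPM(wild-type rep2) = 18631 / 12.93 = 1440.9126
CPM(knockout rep1) = 26758 / 45.74 = 585.0022
CPM(knockout rep2) = 66752 / 38.98 = 1712.4679
mean CPM(wild-type) = 2191.0088; mean CPM(knockout) = 1148.7351
Fold change = 1148.7351 / 2191.0088 = 0.52430
log2(0.52430) = -0.9315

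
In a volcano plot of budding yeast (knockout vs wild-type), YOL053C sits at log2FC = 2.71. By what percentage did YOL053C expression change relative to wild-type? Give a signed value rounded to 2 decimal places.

Fold change = 2^(2.71) = 6.5432
Percent change = (FC − 1) × 100% = (6.5432 − 1) × 100 = 554.32%

554.32%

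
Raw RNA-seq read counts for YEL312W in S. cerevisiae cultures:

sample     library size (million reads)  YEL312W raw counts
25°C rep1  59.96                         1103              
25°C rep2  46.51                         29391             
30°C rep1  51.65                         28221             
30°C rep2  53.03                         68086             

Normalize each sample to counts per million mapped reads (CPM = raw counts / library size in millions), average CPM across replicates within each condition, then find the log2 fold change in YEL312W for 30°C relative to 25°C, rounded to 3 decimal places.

1.493

CPM(25°C rep1) = 1103 / 59.96 = 18.3956
CPM(25°C rep2) = 29391 / 46.51 = 631.9286
CPM(30°C rep1) = 28221 / 51.65 = 546.3892
CPM(30°C rep2) = 68086 / 53.03 = 1283.9148
mean CPM(25°C) = 325.1621; mean CPM(30°C) = 915.1520
Fold change = 915.1520 / 325.1621 = 2.81445
log2(2.81445) = 1.4929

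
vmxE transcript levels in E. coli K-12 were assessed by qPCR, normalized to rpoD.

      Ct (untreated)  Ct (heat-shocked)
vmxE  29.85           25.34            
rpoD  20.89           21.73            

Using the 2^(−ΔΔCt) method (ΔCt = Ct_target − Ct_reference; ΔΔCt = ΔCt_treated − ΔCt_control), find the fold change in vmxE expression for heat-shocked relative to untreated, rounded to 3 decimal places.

ΔCt(untreated) = 29.850 − 20.890 = 8.960
ΔCt(heat-shocked) = 25.340 − 21.730 = 3.610
ΔΔCt = 3.610 − 8.960 = -5.350
Fold change = 2^(−(-5.350)) = 2^5.350 = 40.7859

40.786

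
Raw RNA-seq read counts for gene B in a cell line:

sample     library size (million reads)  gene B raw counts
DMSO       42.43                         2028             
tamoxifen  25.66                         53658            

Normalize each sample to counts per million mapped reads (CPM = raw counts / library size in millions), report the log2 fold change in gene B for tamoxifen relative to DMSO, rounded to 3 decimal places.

CPM(DMSO) = 2028 / 42.43 = 47.7964
CPM(tamoxifen) = 53658 / 25.66 = 2091.1146
Fold change = 2091.1146 / 47.7964 = 43.75049
log2(43.75049) = 5.4512

5.451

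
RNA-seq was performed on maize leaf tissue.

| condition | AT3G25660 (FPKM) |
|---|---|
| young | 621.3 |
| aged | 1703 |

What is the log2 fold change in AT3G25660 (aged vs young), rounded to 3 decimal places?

1.455

Fold change = 1703 / 621.3 = 2.7410
log2(2.7410) = 1.4547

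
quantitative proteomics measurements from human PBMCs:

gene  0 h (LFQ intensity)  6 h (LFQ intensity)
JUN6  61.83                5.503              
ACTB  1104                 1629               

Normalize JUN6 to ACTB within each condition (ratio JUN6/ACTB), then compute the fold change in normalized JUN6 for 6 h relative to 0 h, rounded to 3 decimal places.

JUN6/ACTB (0 h) = 61.83 / 1104 = 0.056005
JUN6/ACTB (6 h) = 5.503 / 1629 = 0.0033781
Fold change = 0.0033781 / 0.056005 = 0.0603

0.060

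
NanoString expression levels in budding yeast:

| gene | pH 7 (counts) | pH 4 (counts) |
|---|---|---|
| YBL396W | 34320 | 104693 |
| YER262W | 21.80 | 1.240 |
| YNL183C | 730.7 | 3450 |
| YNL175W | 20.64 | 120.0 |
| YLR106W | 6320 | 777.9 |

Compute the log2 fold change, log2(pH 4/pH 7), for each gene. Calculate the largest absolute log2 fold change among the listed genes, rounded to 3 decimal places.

4.136

log2(104693/34320) = 1.609  (YBL396W)
log2(1.240/21.80) = -4.136  (YER262W)
log2(3450/730.7) = 2.239  (YNL183C)
log2(120.0/20.64) = 2.540  (YNL175W)
log2(777.9/6320) = -3.022  (YLR106W)
The largest magnitude belongs to YER262W.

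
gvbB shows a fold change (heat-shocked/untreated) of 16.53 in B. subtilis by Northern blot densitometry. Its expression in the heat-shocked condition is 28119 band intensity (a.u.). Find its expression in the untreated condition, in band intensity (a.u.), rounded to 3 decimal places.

untreated expression = 28119 / 16.53 = 1701.089

1701.089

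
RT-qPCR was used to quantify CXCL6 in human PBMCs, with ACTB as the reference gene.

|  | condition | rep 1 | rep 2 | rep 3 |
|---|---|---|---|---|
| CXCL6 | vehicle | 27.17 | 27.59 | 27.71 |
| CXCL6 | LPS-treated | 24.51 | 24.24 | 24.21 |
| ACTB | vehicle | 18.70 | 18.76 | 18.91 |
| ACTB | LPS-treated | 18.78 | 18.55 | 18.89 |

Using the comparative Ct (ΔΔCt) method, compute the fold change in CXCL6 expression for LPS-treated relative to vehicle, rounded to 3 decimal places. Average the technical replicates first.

Mean Ct: CXCL6 vehicle 27.490; CXCL6 LPS-treated 24.320; ACTB vehicle 18.790; ACTB LPS-treated 18.740
ΔCt(vehicle) = 27.490 − 18.790 = 8.700
ΔCt(LPS-treated) = 24.320 − 18.740 = 5.580
ΔΔCt = 5.580 − 8.700 = -3.120
Fold change = 2^(−(-3.120)) = 2^3.120 = 8.6939

8.694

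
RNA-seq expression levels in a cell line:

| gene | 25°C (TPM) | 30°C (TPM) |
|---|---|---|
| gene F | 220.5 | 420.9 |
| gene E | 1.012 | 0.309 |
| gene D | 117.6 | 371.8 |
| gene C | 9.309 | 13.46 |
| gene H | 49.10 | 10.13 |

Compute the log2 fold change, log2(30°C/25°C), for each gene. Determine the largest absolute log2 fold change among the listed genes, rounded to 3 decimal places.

log2(420.9/220.5) = 0.933  (gene F)
log2(0.309/1.012) = -1.712  (gene E)
log2(371.8/117.6) = 1.661  (gene D)
log2(13.46/9.309) = 0.532  (gene C)
log2(10.13/49.10) = -2.277  (gene H)
The largest magnitude belongs to gene H.

2.277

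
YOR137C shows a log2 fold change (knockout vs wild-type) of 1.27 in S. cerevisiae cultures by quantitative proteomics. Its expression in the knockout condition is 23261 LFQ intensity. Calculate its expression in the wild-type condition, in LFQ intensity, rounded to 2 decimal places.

9645.40

Fold change = 2^(1.27) = 2.4116
wild-type expression = 23261 / 2.4116 = 9645.40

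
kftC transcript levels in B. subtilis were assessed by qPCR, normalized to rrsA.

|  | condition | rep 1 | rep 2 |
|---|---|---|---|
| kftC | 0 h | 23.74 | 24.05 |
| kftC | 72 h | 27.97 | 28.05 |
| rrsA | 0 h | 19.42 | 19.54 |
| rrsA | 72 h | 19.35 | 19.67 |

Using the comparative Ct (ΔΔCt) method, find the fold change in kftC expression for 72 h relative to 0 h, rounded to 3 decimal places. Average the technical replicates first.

Mean Ct: kftC 0 h 23.895; kftC 72 h 28.010; rrsA 0 h 19.480; rrsA 72 h 19.510
ΔCt(0 h) = 23.895 − 19.480 = 4.415
ΔCt(72 h) = 28.010 − 19.510 = 8.500
ΔΔCt = 8.500 − 4.415 = 4.085
Fold change = 2^(−4.085) = 0.0589

0.059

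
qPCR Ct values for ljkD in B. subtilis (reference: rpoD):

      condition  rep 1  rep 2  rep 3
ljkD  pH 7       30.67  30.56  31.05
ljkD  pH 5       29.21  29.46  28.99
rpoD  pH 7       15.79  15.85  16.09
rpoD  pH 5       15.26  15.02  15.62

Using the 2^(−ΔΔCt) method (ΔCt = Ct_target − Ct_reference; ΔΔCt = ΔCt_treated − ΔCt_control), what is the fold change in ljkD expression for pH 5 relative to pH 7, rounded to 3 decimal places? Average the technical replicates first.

Mean Ct: ljkD pH 7 30.760; ljkD pH 5 29.220; rpoD pH 7 15.910; rpoD pH 5 15.300
ΔCt(pH 7) = 30.760 − 15.910 = 14.850
ΔCt(pH 5) = 29.220 − 15.300 = 13.920
ΔΔCt = 13.920 − 14.850 = -0.930
Fold change = 2^(−(-0.930)) = 2^0.930 = 1.9053

1.905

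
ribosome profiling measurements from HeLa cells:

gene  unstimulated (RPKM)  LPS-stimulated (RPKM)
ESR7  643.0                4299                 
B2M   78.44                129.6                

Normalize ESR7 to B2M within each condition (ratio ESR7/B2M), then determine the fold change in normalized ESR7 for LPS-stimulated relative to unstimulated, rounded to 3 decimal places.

4.047

ESR7/B2M (unstimulated) = 643.0 / 78.44 = 8.1973
ESR7/B2M (LPS-stimulated) = 4299 / 129.6 = 33.171
Fold change = 33.171 / 8.1973 = 4.0466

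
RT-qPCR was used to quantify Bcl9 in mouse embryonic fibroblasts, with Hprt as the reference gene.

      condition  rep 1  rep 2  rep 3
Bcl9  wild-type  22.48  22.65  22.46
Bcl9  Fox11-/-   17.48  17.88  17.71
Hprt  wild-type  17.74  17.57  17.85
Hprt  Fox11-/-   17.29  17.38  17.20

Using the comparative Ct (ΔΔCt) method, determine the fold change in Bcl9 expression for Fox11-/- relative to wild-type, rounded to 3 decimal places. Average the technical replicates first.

Mean Ct: Bcl9 wild-type 22.530; Bcl9 Fox11-/- 17.690; Hprt wild-type 17.720; Hprt Fox11-/- 17.290
ΔCt(wild-type) = 22.530 − 17.720 = 4.810
ΔCt(Fox11-/-) = 17.690 − 17.290 = 0.400
ΔΔCt = 0.400 − 4.810 = -4.410
Fold change = 2^(−(-4.410)) = 2^4.410 = 21.2590

21.259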